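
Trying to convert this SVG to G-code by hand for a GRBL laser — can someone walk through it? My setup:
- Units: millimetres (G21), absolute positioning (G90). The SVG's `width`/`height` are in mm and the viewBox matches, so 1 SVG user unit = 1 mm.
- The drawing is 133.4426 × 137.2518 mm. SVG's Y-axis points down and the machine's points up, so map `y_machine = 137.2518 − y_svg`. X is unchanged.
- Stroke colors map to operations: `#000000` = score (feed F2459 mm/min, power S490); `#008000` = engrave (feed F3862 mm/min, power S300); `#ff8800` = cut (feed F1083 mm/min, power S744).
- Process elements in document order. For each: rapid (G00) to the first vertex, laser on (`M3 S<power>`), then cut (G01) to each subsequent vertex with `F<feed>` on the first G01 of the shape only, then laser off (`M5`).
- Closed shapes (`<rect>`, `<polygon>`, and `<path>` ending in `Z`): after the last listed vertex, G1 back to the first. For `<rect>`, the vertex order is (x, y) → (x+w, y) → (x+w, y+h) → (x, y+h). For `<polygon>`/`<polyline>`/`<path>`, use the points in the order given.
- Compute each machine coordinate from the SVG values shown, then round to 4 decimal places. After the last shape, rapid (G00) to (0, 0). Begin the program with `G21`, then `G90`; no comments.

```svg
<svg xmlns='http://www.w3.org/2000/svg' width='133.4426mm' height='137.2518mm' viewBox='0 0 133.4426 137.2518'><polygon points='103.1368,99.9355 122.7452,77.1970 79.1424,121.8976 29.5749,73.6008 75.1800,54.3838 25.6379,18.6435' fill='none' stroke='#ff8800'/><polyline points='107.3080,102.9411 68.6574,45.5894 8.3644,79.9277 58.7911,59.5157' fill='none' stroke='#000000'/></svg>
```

G21
G90
G00 X103.1368 Y37.3163
M3 S744
G01 X122.7452 Y60.0548 F1083
G01 X79.1424 Y15.3542
G01 X29.5749 Y63.6510
G01 X75.1800 Y82.8680
G01 X25.6379 Y118.6083
G01 X103.1368 Y37.3163
M5
G00 X107.3080 Y34.3107
M3 S490
G01 X68.6574 Y91.6624 F2459
G01 X8.3644 Y57.3241
G01 X58.7911 Y77.7361
M5
G00 X0.0000 Y0.0000

Since the viewBox matches the mm dimensions, user units are millimetres directly. The only transform is the Y-flip y_m = 137.2518 − y_svg.

Shape 1 is a closed polygon drawn with `<polygon>`. Its stroke #ff8800 means cut at S744, F1083. After flipping Y the toolpath is (103.1368,37.3163) → (122.7452,60.0548) → (79.1424,15.3542) → (29.5749,63.6510) → (75.1800,82.8680) → (25.6379,118.6083) → (103.1368,37.3163), returning to the start.

Shape 2 is a open polyline drawn with `<polyline>`. Its stroke #000000 means score at S490, F2459. After flipping Y the toolpath is (107.3080,34.3107) → (68.6574,91.6624) → (8.3644,57.3241) → (58.7911,77.7361).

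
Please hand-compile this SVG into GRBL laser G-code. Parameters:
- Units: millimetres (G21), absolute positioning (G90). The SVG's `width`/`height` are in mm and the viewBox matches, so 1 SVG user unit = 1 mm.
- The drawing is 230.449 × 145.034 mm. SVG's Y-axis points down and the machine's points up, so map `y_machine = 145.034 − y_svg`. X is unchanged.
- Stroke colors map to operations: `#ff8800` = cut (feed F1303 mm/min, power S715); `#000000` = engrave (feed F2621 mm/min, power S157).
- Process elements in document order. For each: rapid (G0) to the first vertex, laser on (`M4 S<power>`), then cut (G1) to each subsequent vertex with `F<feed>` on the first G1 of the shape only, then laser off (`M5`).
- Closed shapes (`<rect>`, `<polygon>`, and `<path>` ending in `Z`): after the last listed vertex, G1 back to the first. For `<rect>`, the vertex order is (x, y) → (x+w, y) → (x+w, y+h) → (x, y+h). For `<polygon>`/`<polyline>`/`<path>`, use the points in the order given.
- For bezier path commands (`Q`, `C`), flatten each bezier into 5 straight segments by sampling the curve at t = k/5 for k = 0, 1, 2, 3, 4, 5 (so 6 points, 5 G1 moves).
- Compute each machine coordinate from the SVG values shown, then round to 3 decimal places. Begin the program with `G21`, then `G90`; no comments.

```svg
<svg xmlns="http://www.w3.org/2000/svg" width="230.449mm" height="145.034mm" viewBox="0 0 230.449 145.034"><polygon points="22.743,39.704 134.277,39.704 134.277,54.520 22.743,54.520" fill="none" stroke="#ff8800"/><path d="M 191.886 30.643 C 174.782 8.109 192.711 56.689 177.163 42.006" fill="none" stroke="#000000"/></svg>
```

G21
G90
G0 X22.743 Y105.330
M4 S715
G1 X134.277 Y105.330 F1303
G1 X134.277 Y90.514
G1 X22.743 Y90.514
G1 X22.743 Y105.330
M5
G0 X191.886 Y114.391
M4 S157
G1 X185.279 Y120.453 F2621
G1 X183.792 Y115.897
G1 X184.136 Y107.175
G1 X183.023 Y100.735
G1 X177.163 Y103.028
M5

1 u = 1 mm; y_m = 145.034 − y.

[1] `<polygon>` rectangle, #ff8800→cut S715 F1303: (22.743,105.330) → (134.277,105.330) → (134.277,90.514) → (22.743,90.514) → (22.743,105.330) (closed)

[2] `<path>` cubic bezier, #000000→engrave S157 F2621: (191.886,114.391) → (185.279,120.453) → (183.792,115.897) → (184.136,107.175) → (183.023,100.735) → (177.163,103.028)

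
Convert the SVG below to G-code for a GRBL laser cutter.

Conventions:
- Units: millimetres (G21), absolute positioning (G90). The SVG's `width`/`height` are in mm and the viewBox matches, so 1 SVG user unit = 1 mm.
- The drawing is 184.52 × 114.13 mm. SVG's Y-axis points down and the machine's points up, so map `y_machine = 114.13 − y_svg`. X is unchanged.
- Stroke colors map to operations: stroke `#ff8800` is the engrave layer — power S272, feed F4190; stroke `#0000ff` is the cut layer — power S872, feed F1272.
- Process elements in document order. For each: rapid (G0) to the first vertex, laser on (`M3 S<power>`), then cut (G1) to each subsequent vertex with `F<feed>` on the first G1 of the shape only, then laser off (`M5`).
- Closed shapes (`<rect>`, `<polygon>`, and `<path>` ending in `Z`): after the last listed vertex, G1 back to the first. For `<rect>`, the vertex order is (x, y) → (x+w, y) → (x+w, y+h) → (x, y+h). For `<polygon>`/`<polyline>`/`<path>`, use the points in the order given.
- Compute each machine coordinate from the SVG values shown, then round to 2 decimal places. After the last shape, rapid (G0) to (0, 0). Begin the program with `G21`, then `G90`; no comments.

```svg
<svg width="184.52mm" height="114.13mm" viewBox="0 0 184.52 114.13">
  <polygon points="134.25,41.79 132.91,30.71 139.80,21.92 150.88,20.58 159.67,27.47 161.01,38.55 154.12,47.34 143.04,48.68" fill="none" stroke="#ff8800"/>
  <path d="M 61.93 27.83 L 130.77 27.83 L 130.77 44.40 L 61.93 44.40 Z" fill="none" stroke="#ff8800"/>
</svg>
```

G21
G90
G0 X134.25 Y72.34
M3 S272
G1 X132.91 Y83.42 F4190
G1 X139.80 Y92.21
G1 X150.88 Y93.55
G1 X159.67 Y86.66
G1 X161.01 Y75.58
G1 X154.12 Y66.79
G1 X143.04 Y65.45
G1 X134.25 Y72.34
M5
G0 X61.93 Y86.30
M3 S272
G1 X130.77 Y86.30 F4190
G1 X130.77 Y69.73
G1 X61.93 Y69.73
G1 X61.93 Y86.30
M5
G0 X0.00 Y0.00

1 u = 1 mm; y_m = 114.13 − y.

[1] `<polygon>` regular polygon, #ff8800→engrave S272 F4190: (134.25,72.34) → (132.91,83.42) → (139.80,92.21) → (150.88,93.55) → (159.67,86.66) → (161.01,75.58) → (154.12,66.79) → (143.04,65.45) → (134.25,72.34) (closed)

[2] `<path>` rectangle, #ff8800→engrave S272 F4190: (61.93,86.30) → (130.77,86.30) → (130.77,69.73) → (61.93,69.73) → (61.93,86.30) (closed)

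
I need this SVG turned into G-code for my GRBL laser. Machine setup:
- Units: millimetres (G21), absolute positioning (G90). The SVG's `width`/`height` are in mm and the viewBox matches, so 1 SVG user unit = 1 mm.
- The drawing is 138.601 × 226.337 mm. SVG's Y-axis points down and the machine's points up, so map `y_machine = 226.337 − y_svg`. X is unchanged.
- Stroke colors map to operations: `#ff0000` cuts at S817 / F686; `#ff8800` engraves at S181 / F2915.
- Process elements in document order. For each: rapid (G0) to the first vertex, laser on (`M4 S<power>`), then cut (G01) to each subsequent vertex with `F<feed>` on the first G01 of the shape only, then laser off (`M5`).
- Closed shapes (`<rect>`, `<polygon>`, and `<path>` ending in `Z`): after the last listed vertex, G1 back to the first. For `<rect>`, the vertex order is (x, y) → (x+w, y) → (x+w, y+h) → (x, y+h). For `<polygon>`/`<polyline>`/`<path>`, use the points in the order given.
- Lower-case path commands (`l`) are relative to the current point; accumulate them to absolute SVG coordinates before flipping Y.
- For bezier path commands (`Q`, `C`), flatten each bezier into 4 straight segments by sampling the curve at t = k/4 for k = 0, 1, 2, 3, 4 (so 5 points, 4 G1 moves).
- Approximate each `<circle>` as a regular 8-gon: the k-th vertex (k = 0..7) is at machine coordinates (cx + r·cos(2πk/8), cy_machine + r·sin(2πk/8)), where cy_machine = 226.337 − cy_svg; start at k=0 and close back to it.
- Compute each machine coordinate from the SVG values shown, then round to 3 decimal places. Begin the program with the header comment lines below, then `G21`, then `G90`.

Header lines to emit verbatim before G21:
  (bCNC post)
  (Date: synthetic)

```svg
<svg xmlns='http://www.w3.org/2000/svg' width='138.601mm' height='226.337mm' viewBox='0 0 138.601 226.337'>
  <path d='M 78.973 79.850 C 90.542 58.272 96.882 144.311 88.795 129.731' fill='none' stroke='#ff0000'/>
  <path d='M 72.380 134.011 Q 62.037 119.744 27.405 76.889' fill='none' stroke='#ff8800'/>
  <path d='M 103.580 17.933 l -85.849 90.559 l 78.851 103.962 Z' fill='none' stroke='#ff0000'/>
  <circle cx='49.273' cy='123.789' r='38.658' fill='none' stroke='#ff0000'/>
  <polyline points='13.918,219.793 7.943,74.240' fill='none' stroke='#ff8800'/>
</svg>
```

(bCNC post)
(Date: synthetic)
G21
G90
G0 X78.973 Y146.487
M4 S817
G01 X86.526 Y145.746 F686
G01 X91.255 Y124.171
G01 X92.299 Y101.283
G01 X88.795 Y96.606
M5
G0 X72.380 Y92.326
M4 S181
G01 X65.690 Y101.246 F2915
G01 X55.965 Y113.740
G01 X43.203 Y129.807
G01 X27.405 Y149.448
M5
G0 X103.580 Y208.404
M4 S817
G01 X17.731 Y117.845 F686
G01 X96.582 Y13.883
G01 X103.580 Y208.404
M5
G0 X87.931 Y102.548
M4 S817
G01 X76.608 Y129.883 F686
G01 X49.273 Y141.206
G01 X21.938 Y129.883
G01 X10.615 Y102.548
G01 X21.938 Y75.213
G01 X49.273 Y63.890
G01 X76.608 Y75.213
G01 X87.931 Y102.548
M5
G0 X13.918 Y6.544
M4 S181
G01 X7.943 Y152.097 F2915
M5

viewBox `0 0 138.601 226.337` with mm width/height → 1 unit = 1 mm. Flip: y_m = 226.337 − y_svg.

**Shape 1** — `<path>` cubic bezier, stroke `#ff0000` → cut (S817, F686). Control points (SVG): P0=(78.973,79.850), P1=(90.542,58.272), P2=(96.882,144.311), P3=(88.795,129.731); sampled at t=k/4. Machine vertices: (78.973,146.487) → (86.526,145.746) → (91.255,124.171) → (92.299,101.283) → (88.795,96.606). Open path.

**Shape 2** — `<path>` quadratic bezier, stroke `#ff8800` → engrave (S181, F2915). Control points (SVG): P0=(72.380,134.011), P1=(62.037,119.744), P2=(27.405,76.889); sampled at t=k/4. Machine vertices: (72.380,92.326) → (65.690,101.246) → (55.965,113.740) → (43.203,129.807) → (27.405,149.448). Open path.

**Shape 3** — `<path>` closed polygon, stroke `#ff0000` → cut (S817, F686). Machine vertices: (103.580,208.404) → (17.731,117.845) → (96.582,13.883) → (103.580,208.404). Closed: final G1 returns to the first vertex.

**Shape 4** — `<circle>` circle, stroke `#ff0000` → cut (S817, F686). Machine vertices: (87.931,102.548) → (76.608,129.883) → (49.273,141.206) → (21.938,129.883) → (10.615,102.548) → (21.938,75.213) → (49.273,63.890) → (76.608,75.213) → (87.931,102.548). Closed: final G1 returns to the first vertex.

**Shape 5** — `<polyline>` line segment, stroke `#ff8800` → engrave (S181, F2915). Machine vertices: (13.918,6.544) → (7.943,152.097). Open path.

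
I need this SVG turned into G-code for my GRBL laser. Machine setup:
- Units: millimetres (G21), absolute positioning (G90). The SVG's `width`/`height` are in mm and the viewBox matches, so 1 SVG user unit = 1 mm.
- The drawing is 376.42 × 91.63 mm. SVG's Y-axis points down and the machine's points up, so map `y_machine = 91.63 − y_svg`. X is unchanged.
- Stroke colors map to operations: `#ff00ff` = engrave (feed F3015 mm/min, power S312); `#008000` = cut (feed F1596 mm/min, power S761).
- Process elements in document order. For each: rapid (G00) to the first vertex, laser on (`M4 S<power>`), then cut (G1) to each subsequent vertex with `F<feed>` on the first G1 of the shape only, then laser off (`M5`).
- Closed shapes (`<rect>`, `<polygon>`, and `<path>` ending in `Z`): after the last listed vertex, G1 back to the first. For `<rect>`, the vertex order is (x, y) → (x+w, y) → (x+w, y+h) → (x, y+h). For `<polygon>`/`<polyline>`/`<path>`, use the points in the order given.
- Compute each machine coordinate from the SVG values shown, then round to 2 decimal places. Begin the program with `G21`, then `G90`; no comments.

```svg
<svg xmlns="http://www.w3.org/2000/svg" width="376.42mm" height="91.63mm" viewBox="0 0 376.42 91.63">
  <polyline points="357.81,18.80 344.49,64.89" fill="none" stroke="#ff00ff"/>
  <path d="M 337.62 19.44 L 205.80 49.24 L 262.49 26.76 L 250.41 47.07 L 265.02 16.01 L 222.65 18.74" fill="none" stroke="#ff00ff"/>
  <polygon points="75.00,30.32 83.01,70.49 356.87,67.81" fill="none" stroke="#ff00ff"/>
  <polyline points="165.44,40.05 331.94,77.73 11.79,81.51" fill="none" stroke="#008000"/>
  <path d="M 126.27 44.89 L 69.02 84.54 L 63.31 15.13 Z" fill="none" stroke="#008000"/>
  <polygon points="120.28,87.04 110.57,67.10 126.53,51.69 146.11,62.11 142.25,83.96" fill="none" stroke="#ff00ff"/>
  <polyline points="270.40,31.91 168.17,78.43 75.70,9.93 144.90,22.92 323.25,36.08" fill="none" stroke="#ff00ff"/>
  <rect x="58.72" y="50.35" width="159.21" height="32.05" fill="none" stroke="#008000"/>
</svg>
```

viewBox `0 0 376.42 91.63` with mm width/height → 1 unit = 1 mm. Flip: y_m = 91.63 − y_svg.

**Shape 1** — `<polyline>` line segment, stroke `#ff00ff` → engrave (S312, F3015). Machine vertices: (357.81,72.83) → (344.49,26.74). Open path.

**Shape 2** — `<path>` open polyline, stroke `#ff00ff` → engrave (S312, F3015). Machine vertices: (337.62,72.19) → (205.80,42.39) → (262.49,64.87) → (250.41,44.56) → (265.02,75.62) → (222.65,72.89). Open path.

**Shape 3** — `<polygon>` closed polygon, stroke `#ff00ff` → engrave (S312, F3015). Machine vertices: (75.00,61.31) → (83.01,21.14) → (356.87,23.82) → (75.00,61.31). Closed: final G1 returns to the first vertex.

**Shape 4** — `<polyline>` open polyline, stroke `#008000` → cut (S761, F1596). Machine vertices: (165.44,51.58) → (331.94,13.90) → (11.79,10.12). Open path.

**Shape 5** — `<path>` regular polygon, stroke `#008000` → cut (S761, F1596). Machine vertices: (126.27,46.74) → (69.02,7.09) → (63.31,76.50) → (126.27,46.74). Closed: final G1 returns to the first vertex.

**Shape 6** — `<polygon>` regular polygon, stroke `#ff00ff` → engrave (S312, F3015). Machine vertices: (120.28,4.59) → (110.57,24.53) → (126.53,39.94) → (146.11,29.52) → (142.25,7.67) → (120.28,4.59). Closed: final G1 returns to the first vertex.

**Shape 7** — `<polyline>` open polyline, stroke `#ff00ff` → engrave (S312, F3015). Machine vertices: (270.40,59.72) → (168.17,13.20) → (75.70,81.70) → (144.90,68.71) → (323.25,55.55). Open path.

**Shape 8** — `<rect>` rectangle, stroke `#008000` → cut (S761, F1596). Machine vertices: (58.72,41.28) → (217.93,41.28) → (217.93,9.23) → (58.72,9.23) → (58.72,41.28). Closed: final G1 returns to the first vertex.

G21
G90
G00 X357.81 Y72.83
M4 S312
G1 X344.49 Y26.74 F3015
M5
G00 X337.62 Y72.19
M4 S312
G1 X205.80 Y42.39 F3015
G1 X262.49 Y64.87
G1 X250.41 Y44.56
G1 X265.02 Y75.62
G1 X222.65 Y72.89
M5
G00 X75.00 Y61.31
M4 S312
G1 X83.01 Y21.14 F3015
G1 X356.87 Y23.82
G1 X75.00 Y61.31
M5
G00 X165.44 Y51.58
M4 S761
G1 X331.94 Y13.90 F1596
G1 X11.79 Y10.12
M5
G00 X126.27 Y46.74
M4 S761
G1 X69.02 Y7.09 F1596
G1 X63.31 Y76.50
G1 X126.27 Y46.74
M5
G00 X120.28 Y4.59
M4 S312
G1 X110.57 Y24.53 F3015
G1 X126.53 Y39.94
G1 X146.11 Y29.52
G1 X142.25 Y7.67
G1 X120.28 Y4.59
M5
G00 X270.40 Y59.72
M4 S312
G1 X168.17 Y13.20 F3015
G1 X75.70 Y81.70
G1 X144.90 Y68.71
G1 X323.25 Y55.55
M5
G00 X58.72 Y41.28
M4 S761
G1 X217.93 Y41.28 F1596
G1 X217.93 Y9.23
G1 X58.72 Y9.23
G1 X58.72 Y41.28
M5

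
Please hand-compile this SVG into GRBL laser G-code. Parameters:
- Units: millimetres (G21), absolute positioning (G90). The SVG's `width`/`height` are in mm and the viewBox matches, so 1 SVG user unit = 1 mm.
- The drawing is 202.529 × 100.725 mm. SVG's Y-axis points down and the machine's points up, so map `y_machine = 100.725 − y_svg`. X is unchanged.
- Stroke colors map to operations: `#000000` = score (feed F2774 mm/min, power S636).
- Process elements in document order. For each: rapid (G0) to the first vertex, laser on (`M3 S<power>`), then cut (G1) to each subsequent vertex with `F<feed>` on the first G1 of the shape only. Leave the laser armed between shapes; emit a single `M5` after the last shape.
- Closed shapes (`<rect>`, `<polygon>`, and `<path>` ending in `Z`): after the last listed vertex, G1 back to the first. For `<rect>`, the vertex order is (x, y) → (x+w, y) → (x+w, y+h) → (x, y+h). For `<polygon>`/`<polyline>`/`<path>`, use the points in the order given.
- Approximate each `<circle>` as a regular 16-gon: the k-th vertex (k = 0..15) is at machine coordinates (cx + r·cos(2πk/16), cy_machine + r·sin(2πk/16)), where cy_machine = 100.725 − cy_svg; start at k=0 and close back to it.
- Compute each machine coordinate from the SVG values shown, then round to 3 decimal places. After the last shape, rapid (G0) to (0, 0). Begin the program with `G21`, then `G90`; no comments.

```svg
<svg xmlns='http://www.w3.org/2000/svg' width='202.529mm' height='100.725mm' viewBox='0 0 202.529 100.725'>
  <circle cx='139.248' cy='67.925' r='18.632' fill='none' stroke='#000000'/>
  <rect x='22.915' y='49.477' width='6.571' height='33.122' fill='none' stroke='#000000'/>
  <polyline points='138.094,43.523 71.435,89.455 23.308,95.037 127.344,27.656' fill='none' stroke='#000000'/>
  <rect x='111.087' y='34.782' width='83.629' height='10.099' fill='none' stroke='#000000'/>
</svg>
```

viewBox `0 0 202.529 100.725` with mm width/height → 1 unit = 1 mm. Flip: y_m = 100.725 − y_svg.

**Shape 1** — `<circle>` circle, stroke `#000000` → score (S636, F2774). Machine vertices: (157.880,32.800) → (156.462,39.930) → (152.423,45.975) → (146.378,50.014) → (139.248,51.432) → (132.118,50.014) → (126.073,45.975) → (122.034,39.930) → (120.616,32.800) → (122.034,25.670) → (126.073,19.625) → (132.118,15.586) → (139.248,14.168) → (146.378,15.586) → (152.423,19.625) → (156.462,25.670) → (157.880,32.800). Closed: final G1 returns to the first vertex.

**Shape 2** — `<rect>` rectangle, stroke `#000000` → score (S636, F2774). Machine vertices: (22.915,51.248) → (29.486,51.248) → (29.486,18.126) → (22.915,18.126) → (22.915,51.248). Closed: final G1 returns to the first vertex.

**Shape 3** — `<polyline>` open polyline, stroke `#000000` → score (S636, F2774). Machine vertices: (138.094,57.202) → (71.435,11.270) → (23.308,5.688) → (127.344,73.069). Open path.

**Shape 4** — `<rect>` rectangle, stroke `#000000` → score (S636, F2774). Machine vertices: (111.087,65.943) → (194.716,65.943) → (194.716,55.844) → (111.087,55.844) → (111.087,65.943). Closed: final G1 returns to the first vertex.

G21
G90
G0 X157.880 Y32.800
M3 S636
G1 X156.462 Y39.930 F2774
G1 X152.423 Y45.975
G1 X146.378 Y50.014
G1 X139.248 Y51.432
G1 X132.118 Y50.014
G1 X126.073 Y45.975
G1 X122.034 Y39.930
G1 X120.616 Y32.800
G1 X122.034 Y25.670
G1 X126.073 Y19.625
G1 X132.118 Y15.586
G1 X139.248 Y14.168
G1 X146.378 Y15.586
G1 X152.423 Y19.625
G1 X156.462 Y25.670
G1 X157.880 Y32.800
G0 X22.915 Y51.248
M3 S636
G1 X29.486 Y51.248 F2774
G1 X29.486 Y18.126
G1 X22.915 Y18.126
G1 X22.915 Y51.248
G0 X138.094 Y57.202
M3 S636
G1 X71.435 Y11.270 F2774
G1 X23.308 Y5.688
G1 X127.344 Y73.069
G0 X111.087 Y65.943
M3 S636
G1 X194.716 Y65.943 F2774
G1 X194.716 Y55.844
G1 X111.087 Y55.844
G1 X111.087 Y65.943
M5
G0 X0.000 Y0.000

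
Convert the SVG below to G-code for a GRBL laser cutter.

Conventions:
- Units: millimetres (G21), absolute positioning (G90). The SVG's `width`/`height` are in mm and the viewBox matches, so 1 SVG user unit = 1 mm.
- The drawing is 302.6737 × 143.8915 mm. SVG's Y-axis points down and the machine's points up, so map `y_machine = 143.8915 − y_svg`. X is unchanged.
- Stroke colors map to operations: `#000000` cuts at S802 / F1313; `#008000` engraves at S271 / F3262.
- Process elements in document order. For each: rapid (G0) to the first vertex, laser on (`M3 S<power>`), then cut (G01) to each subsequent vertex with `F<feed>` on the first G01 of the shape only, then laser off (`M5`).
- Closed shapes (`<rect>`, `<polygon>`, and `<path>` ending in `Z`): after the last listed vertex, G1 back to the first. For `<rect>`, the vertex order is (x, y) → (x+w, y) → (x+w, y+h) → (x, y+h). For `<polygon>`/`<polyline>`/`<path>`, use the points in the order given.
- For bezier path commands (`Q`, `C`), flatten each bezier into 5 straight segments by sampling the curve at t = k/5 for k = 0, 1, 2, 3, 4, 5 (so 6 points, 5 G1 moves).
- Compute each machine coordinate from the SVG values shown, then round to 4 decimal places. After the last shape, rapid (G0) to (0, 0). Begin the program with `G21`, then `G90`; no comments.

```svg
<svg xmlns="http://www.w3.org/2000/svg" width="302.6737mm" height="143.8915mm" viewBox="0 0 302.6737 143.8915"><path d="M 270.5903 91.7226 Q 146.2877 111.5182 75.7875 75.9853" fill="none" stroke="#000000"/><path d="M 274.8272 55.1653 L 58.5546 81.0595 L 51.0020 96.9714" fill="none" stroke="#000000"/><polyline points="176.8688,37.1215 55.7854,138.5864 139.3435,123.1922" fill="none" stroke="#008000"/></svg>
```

G21
G90
G0 X270.5903 Y52.1689
M3 S802
G01 X223.0214 Y46.4638 F1313
G01 X179.7566 Y45.1850
G01 X140.7960 Y48.3324
G01 X106.1397 Y55.9062
G01 X75.7875 Y67.9062
M5
G0 X274.8272 Y88.7262
M3 S802
G01 X58.5546 Y62.8320 F1313
G01 X51.0020 Y46.9201
M5
G0 X176.8688 Y106.7700
M3 S271
G01 X55.7854 Y5.3051 F3262
G01 X139.3435 Y20.6993
M5
G0 X0.0000 Y0.0000

1 u = 1 mm; y_m = 143.8915 − y.

[1] `<path>` quadratic bezier, #000000→cut S802 F1313: (270.5903,52.1689) → (223.0214,46.4638) → (179.7566,45.1850) → (140.7960,48.3324) → (106.1397,55.9062) → (75.7875,67.9062)

[2] `<path>` open polyline, #000000→cut S802 F1313: (274.8272,88.7262) → (58.5546,62.8320) → (51.0020,46.9201)

[3] `<polyline>` open polyline, #008000→engrave S271 F3262: (176.8688,106.7700) → (55.7854,5.3051) → (139.3435,20.6993)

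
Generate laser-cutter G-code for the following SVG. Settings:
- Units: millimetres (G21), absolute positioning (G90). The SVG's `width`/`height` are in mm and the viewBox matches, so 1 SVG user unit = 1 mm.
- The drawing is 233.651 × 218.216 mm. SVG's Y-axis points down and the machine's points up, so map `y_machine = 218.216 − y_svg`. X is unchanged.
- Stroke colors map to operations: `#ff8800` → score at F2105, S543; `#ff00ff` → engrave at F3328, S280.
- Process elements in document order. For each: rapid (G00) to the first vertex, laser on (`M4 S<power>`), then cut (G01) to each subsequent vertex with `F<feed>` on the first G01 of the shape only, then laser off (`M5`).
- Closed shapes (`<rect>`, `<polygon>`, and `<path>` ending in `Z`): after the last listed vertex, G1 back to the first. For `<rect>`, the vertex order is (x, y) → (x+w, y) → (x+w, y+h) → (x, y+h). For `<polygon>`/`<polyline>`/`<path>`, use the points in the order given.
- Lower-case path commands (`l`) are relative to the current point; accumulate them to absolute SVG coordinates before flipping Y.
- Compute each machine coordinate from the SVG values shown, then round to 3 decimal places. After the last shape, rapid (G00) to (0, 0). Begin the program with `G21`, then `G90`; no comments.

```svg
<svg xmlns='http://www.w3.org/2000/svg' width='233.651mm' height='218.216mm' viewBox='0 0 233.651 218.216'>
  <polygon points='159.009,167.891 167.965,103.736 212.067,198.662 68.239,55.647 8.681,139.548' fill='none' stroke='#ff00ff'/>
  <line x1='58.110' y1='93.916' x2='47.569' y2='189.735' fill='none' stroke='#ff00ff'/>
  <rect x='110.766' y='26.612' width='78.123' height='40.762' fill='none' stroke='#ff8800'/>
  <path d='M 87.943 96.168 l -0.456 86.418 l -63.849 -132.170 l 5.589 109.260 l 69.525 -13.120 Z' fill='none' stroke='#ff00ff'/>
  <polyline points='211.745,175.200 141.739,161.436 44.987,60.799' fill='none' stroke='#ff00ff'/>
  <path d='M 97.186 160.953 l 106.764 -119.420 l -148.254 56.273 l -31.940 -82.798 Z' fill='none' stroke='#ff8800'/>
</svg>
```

viewBox `0 0 233.651 218.216` with mm width/height → 1 unit = 1 mm. Flip: y_m = 218.216 − y_svg.

**Shape 1** — `<polygon>` closed polygon, stroke `#ff00ff` → engrave (S280, F3328). Machine vertices: (159.009,50.325) → (167.965,114.480) → (212.067,19.554) → (68.239,162.569) → (8.681,78.668) → (159.009,50.325). Closed: final G1 returns to the first vertex.

**Shape 2** — `<line>` line segment, stroke `#ff00ff` → engrave (S280, F3328). Machine vertices: (58.110,124.300) → (47.569,28.481). Open path.

**Shape 3** — `<rect>` rectangle, stroke `#ff8800` → score (S543, F2105). Machine vertices: (110.766,191.604) → (188.889,191.604) → (188.889,150.842) → (110.766,150.842) → (110.766,191.604). Closed: final G1 returns to the first vertex.

**Shape 4** — `<path>` closed polygon, stroke `#ff00ff` → engrave (S280, F3328). Machine vertices: (87.943,122.048) → (87.487,35.630) → (23.638,167.800) → (29.227,58.540) → (98.752,71.660) → (87.943,122.048). Closed: final G1 returns to the first vertex.

**Shape 5** — `<polyline>` open polyline, stroke `#ff00ff` → engrave (S280, F3328). Machine vertices: (211.745,43.016) → (141.739,56.780) → (44.987,157.417). Open path.

**Shape 6** — `<path>` closed polygon, stroke `#ff8800` → score (S543, F2105). Machine vertices: (97.186,57.263) → (203.950,176.683) → (55.696,120.410) → (23.756,203.208) → (97.186,57.263). Closed: final G1 returns to the first vertex.

G21
G90
G00 X159.009 Y50.325
M4 S280
G01 X167.965 Y114.480 F3328
G01 X212.067 Y19.554
G01 X68.239 Y162.569
G01 X8.681 Y78.668
G01 X159.009 Y50.325
M5
G00 X58.110 Y124.300
M4 S280
G01 X47.569 Y28.481 F3328
M5
G00 X110.766 Y191.604
M4 S543
G01 X188.889 Y191.604 F2105
G01 X188.889 Y150.842
G01 X110.766 Y150.842
G01 X110.766 Y191.604
M5
G00 X87.943 Y122.048
M4 S280
G01 X87.487 Y35.630 F3328
G01 X23.638 Y167.800
G01 X29.227 Y58.540
G01 X98.752 Y71.660
G01 X87.943 Y122.048
M5
G00 X211.745 Y43.016
M4 S280
G01 X141.739 Y56.780 F3328
G01 X44.987 Y157.417
M5
G00 X97.186 Y57.263
M4 S543
G01 X203.950 Y176.683 F2105
G01 X55.696 Y120.410
G01 X23.756 Y203.208
G01 X97.186 Y57.263
M5
G00 X0.000 Y0.000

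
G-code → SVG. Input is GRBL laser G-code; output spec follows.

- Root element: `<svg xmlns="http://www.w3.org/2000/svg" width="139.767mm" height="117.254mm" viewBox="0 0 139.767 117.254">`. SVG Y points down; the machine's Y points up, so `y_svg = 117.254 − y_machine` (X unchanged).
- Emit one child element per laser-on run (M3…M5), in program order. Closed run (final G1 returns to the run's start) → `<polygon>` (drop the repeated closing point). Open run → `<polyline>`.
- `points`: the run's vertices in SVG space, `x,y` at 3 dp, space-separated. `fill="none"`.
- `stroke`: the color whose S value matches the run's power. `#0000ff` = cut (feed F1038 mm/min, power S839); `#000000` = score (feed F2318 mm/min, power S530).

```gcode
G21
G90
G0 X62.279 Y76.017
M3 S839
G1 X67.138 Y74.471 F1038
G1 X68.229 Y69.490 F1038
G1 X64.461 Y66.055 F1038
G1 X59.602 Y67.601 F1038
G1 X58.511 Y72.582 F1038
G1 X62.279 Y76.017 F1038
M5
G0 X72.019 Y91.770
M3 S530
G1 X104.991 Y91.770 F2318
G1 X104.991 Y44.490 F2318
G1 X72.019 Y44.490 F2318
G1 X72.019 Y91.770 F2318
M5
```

<svg xmlns="http://www.w3.org/2000/svg" width="139.767mm" height="117.254mm" viewBox="0 0 139.767 117.254">
  <polygon points="62.279,41.237 67.138,42.783 68.229,47.764 64.461,51.199 59.602,49.653 58.511,44.672" fill="none" stroke="#0000ff"/>
  <polygon points="72.019,25.484 104.991,25.484 104.991,72.764 72.019,72.764" fill="none" stroke="#000000"/>
</svg>

Each laser-on run becomes one SVG element. Flip Y back into SVG space with y_svg = 117.254 − y_machine.

Run 1: the run's S839 means `#0000ff` (cut). The run returns to its start, so emit a `<polygon>` with points (Y-flipped): 62.279,41.237 67.138,42.783 68.229,47.764 64.461,51.199 59.602,49.653 58.511,44.672.

Run 2: power S530 maps to stroke `#000000` (score). The run returns to its start, so emit a `<polygon>` with points (Y-flipped): 72.019,25.484 104.991,25.484 104.991,72.764 72.019,72.764.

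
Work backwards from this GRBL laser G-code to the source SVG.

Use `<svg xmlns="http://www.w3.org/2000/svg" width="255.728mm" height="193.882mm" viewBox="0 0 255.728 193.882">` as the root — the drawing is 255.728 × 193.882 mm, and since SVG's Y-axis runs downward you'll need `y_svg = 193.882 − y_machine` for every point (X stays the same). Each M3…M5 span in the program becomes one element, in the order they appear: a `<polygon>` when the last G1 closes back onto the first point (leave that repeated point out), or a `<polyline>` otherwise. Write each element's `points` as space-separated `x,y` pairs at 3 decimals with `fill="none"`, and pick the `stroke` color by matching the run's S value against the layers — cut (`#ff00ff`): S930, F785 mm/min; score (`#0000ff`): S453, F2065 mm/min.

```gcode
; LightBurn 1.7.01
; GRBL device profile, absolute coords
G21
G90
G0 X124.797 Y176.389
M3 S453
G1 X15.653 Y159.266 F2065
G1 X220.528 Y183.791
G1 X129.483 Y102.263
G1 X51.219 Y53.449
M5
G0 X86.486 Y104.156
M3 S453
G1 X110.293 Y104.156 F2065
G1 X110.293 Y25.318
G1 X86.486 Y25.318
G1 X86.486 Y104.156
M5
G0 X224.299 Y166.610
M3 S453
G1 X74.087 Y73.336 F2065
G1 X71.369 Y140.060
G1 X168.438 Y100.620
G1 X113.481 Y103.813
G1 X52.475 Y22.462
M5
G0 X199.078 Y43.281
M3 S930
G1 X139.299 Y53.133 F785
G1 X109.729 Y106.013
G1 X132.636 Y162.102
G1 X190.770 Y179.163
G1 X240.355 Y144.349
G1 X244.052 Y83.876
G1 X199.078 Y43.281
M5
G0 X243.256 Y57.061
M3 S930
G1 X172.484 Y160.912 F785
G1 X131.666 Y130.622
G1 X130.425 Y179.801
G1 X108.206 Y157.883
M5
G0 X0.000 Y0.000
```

<svg xmlns="http://www.w3.org/2000/svg" width="255.728mm" height="193.882mm" viewBox="0 0 255.728 193.882">
  <polyline points="124.797,17.493 15.653,34.616 220.528,10.091 129.483,91.619 51.219,140.433" fill="none" stroke="#0000ff"/>
  <polygon points="86.486,89.726 110.293,89.726 110.293,168.564 86.486,168.564" fill="none" stroke="#0000ff"/>
  <polyline points="224.299,27.272 74.087,120.546 71.369,53.822 168.438,93.262 113.481,90.069 52.475,171.420" fill="none" stroke="#0000ff"/>
  <polygon points="199.078,150.601 139.299,140.749 109.729,87.869 132.636,31.780 190.770,14.719 240.355,49.533 244.052,110.006" fill="none" stroke="#ff00ff"/>
  <polyline points="243.256,136.821 172.484,32.970 131.666,63.260 130.425,14.081 108.206,35.999" fill="none" stroke="#ff00ff"/>
</svg>

y_svg = 193.882 − y_m.

[1] S453→`#0000ff` (score); open run; points: 124.797,17.493 15.653,34.616 220.528,10.091 129.483,91.619 51.219,140.433

[2] S453→`#0000ff` (score); closed run; points: 86.486,89.726 110.293,89.726 110.293,168.564 86.486,168.564

[3] S453→`#0000ff` (score); open run; points: 224.299,27.272 74.087,120.546 71.369,53.822 168.438,93.262 113.481,90.069 52.475,171.420

[4] S930→`#ff00ff` (cut); closed run; points: 199.078,150.601 139.299,140.749 109.729,87.869 132.636,31.780 190.770,14.719 240.355,49.533 244.052,110.006

[5] S930→`#ff00ff` (cut); open run; points: 243.256,136.821 172.484,32.970 131.666,63.260 130.425,14.081 108.206,35.999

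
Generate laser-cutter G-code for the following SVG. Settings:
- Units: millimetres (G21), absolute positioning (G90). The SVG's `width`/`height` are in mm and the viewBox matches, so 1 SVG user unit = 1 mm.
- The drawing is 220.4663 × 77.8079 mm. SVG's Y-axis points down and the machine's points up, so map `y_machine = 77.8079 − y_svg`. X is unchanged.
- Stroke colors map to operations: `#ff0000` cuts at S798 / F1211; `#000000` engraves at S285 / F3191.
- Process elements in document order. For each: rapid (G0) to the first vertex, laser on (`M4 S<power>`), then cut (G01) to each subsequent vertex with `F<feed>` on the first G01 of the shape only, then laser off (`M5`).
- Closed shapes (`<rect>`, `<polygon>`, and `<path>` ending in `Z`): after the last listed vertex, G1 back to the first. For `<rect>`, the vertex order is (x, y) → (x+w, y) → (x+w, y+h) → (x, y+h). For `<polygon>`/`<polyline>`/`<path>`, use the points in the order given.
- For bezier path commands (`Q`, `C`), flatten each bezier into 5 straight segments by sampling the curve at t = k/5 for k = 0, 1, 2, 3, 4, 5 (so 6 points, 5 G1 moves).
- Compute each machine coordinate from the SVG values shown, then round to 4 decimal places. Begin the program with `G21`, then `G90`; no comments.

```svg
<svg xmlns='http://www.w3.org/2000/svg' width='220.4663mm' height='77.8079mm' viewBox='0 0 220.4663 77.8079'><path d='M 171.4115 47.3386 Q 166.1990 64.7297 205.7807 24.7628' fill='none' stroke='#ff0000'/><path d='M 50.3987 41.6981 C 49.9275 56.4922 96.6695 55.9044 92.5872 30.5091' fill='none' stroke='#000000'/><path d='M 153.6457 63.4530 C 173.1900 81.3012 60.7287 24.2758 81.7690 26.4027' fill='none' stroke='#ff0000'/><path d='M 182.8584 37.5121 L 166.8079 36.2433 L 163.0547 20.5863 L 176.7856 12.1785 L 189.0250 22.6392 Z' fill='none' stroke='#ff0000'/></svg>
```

G21
G90
G0 X171.4115 Y30.4693
M4 S798
G01 X171.1183 Y25.8072 F1211
G01 X174.4086 Y25.7337
G01 X181.2824 Y30.2489
G01 X191.7398 Y39.3527
G01 X205.7807 Y53.0451
M5
G0 X50.3987 Y36.1098
M4 S285
G01 X54.9973 Y29.1546 F3191
G01 X66.2212 Y26.3434
G01 X79.3647 Y28.1288
G01 X89.7220 Y34.9631
G01 X92.5872 Y47.2988
M5
G0 X153.6457 Y14.3549
M4 S798
G01 X151.6557 Y11.5586 F1211
G01 X130.7286 Y20.2987
G01 X103.6089 Y34.1420
G01 X83.0410 Y46.6553
G01 X81.7690 Y51.4052
M5
G0 X182.8584 Y40.2958
M4 S798
G01 X166.8079 Y41.5646 F1211
G01 X163.0547 Y57.2216
G01 X176.7856 Y65.6294
G01 X189.0250 Y55.1687
G01 X182.8584 Y40.2958
M5

1 u = 1 mm; y_m = 77.8079 − y.

[1] `<path>` quadratic bezier, #ff0000→cut S798 F1211: (171.4115,30.4693) → (171.1183,25.8072) → (174.4086,25.7337) → (181.2824,30.2489) → (191.7398,39.3527) → (205.7807,53.0451)

[2] `<path>` cubic bezier, #000000→engrave S285 F3191: (50.3987,36.1098) → (54.9973,29.1546) → (66.2212,26.3434) → (79.3647,28.1288) → (89.7220,34.9631) → (92.5872,47.2988)

[3] `<path>` cubic bezier, #ff0000→cut S798 F1211: (153.6457,14.3549) → (151.6557,11.5586) → (130.7286,20.2987) → (103.6089,34.1420) → (83.0410,46.6553) → (81.7690,51.4052)

[4] `<path>` regular polygon, #ff0000→cut S798 F1211: (182.8584,40.2958) → (166.8079,41.5646) → (163.0547,57.2216) → (176.7856,65.6294) → (189.0250,55.1687) → (182.8584,40.2958) (closed)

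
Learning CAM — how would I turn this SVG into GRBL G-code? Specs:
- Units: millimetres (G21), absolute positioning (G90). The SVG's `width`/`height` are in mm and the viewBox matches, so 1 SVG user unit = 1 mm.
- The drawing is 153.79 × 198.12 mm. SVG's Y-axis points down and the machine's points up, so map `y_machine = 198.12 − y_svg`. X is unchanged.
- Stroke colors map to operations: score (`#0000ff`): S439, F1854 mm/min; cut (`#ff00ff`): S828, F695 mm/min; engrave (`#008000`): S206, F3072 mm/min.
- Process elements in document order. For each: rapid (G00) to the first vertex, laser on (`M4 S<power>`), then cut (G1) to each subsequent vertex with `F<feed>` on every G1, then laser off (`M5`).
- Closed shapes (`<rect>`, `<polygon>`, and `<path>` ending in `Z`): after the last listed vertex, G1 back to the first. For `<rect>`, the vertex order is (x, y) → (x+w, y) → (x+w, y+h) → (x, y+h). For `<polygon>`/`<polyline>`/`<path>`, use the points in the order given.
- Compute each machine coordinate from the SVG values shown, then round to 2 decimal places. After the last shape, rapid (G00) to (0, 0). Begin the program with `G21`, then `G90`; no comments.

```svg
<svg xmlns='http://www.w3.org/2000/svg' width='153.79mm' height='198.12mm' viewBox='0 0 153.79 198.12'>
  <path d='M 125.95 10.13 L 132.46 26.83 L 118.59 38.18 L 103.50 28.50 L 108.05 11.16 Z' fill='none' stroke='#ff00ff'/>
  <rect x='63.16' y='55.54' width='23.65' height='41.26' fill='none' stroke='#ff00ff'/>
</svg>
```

G21
G90
G00 X125.95 Y187.99
M4 S828
G1 X132.46 Y171.29 F695
G1 X118.59 Y159.94 F695
G1 X103.50 Y169.62 F695
G1 X108.05 Y186.96 F695
G1 X125.95 Y187.99 F695
M5
G00 X63.16 Y142.58
M4 S828
G1 X86.81 Y142.58 F695
G1 X86.81 Y101.32 F695
G1 X63.16 Y101.32 F695
G1 X63.16 Y142.58 F695
M5
G00 X0.00 Y0.00

viewBox `0 0 153.79 198.12` with mm width/height → 1 unit = 1 mm. Flip: y_m = 198.12 − y_svg.

**Shape 1** — `<path>` regular polygon, stroke `#ff00ff` → cut (S828, F695). Machine vertices: (125.95,187.99) → (132.46,171.29) → (118.59,159.94) → (103.50,169.62) → (108.05,186.96) → (125.95,187.99). Closed: final G1 returns to the first vertex.

**Shape 2** — `<rect>` rectangle, stroke `#ff00ff` → cut (S828, F695). Machine vertices: (63.16,142.58) → (86.81,142.58) → (86.81,101.32) → (63.16,101.32) → (63.16,142.58). Closed: final G1 returns to the first vertex.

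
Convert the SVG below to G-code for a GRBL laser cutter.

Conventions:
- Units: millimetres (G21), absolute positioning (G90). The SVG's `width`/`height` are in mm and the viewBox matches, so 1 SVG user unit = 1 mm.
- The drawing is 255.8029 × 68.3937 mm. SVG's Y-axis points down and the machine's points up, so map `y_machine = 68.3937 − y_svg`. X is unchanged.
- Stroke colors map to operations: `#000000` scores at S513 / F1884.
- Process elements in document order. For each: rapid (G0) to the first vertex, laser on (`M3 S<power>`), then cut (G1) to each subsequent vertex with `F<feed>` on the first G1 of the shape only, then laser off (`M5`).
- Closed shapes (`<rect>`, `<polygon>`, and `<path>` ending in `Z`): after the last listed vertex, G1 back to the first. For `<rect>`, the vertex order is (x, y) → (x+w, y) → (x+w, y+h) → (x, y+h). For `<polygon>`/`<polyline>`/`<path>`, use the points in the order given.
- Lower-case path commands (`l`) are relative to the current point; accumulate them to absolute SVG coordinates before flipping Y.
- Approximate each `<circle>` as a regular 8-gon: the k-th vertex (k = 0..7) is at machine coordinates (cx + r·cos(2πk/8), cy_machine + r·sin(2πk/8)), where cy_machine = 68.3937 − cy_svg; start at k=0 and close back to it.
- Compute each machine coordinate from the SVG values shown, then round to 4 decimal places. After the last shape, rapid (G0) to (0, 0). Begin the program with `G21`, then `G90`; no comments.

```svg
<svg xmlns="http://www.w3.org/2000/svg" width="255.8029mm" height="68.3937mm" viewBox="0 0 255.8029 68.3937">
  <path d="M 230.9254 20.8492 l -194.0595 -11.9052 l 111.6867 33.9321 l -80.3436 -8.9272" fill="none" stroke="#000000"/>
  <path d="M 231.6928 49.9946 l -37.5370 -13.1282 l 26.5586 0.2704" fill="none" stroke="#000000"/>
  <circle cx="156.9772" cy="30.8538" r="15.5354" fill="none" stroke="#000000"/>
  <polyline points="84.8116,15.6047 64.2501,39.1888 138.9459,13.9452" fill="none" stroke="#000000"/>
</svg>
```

G21
G90
G0 X230.9254 Y47.5445
M3 S513
G1 X36.8659 Y59.4497 F1884
G1 X148.5526 Y25.5176
G1 X68.2090 Y34.4448
M5
G0 X231.6928 Y18.3991
M3 S513
G1 X194.1558 Y31.5273 F1884
G1 X220.7144 Y31.2569
M5
G0 X172.5126 Y37.5399
M3 S513
G1 X167.9624 Y48.5251 F1884
G1 X156.9772 Y53.0753
G1 X145.9920 Y48.5251
G1 X141.4418 Y37.5399
G1 X145.9920 Y26.5547
G1 X156.9772 Y22.0045
G1 X167.9624 Y26.5547
G1 X172.5126 Y37.5399
M5
G0 X84.8116 Y52.7890
M3 S513
G1 X64.2501 Y29.2049 F1884
G1 X138.9459 Y54.4485
M5
G0 X0.0000 Y0.0000

1 u = 1 mm; y_m = 68.3937 − y.

[1] `<path>` open polyline, #000000→score S513 F1884: (230.9254,47.5445) → (36.8659,59.4497) → (148.5526,25.5176) → (68.2090,34.4448)

[2] `<path>` open polyline, #000000→score S513 F1884: (231.6928,18.3991) → (194.1558,31.5273) → (220.7144,31.2569)

[3] `<circle>` circle, #000000→score S513 F1884: (172.5126,37.5399) → (167.9624,48.5251) → (156.9772,53.0753) → (145.9920,48.5251) → (141.4418,37.5399) → (145.9920,26.5547) → (156.9772,22.0045) → (167.9624,26.5547) → (172.5126,37.5399) (closed)

[4] `<polyline>` open polyline, #000000→score S513 F1884: (84.8116,52.7890) → (64.2501,29.2049) → (138.9459,54.4485)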